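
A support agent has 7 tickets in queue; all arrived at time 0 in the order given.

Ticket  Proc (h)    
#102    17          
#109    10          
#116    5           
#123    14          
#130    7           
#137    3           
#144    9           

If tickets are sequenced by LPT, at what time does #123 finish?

31

LPT (decreasing processing time): #102 #123 #109 #144 #130 #116 #137.
#102: 0→17
#123: 17→31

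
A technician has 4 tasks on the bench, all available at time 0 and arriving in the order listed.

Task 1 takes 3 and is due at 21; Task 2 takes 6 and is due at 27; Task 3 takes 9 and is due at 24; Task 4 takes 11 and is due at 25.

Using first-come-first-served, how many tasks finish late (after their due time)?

1

FIFO (arrival order): Task 1 Task 2 Task 3 Task 4.
Task 1: 0→3, due 21, tardiness 0
Task 2: 3→9, due 27, tardiness 0
Task 3: 9→18, due 24, tardiness 0
Task 4: 18→29, due 25, tardiness 4
Late tasks: 1.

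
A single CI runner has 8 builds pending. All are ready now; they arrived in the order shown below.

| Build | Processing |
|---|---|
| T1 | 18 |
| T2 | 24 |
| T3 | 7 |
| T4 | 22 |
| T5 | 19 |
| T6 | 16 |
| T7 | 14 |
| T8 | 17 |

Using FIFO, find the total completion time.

633

FIFO (arrival order): T1 T2 T3 T4 T5 T6 T7 T8.
T1: 0→18
T2: 18→42
T3: 42→49
T4: 49→71
T5: 71→90
T6: 90→106
T7: 106→120
T8: 120→137
Sum = 18+42+49+71+90+106+120+137 = 633.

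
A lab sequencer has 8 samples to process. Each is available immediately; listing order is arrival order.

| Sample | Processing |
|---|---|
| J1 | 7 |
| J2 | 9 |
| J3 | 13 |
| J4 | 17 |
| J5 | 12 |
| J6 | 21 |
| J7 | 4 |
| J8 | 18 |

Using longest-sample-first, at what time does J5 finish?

81

LPT (decreasing processing time): J6 J8 J4 J3 J5 J2 J1 J7.
J6: 0→21
J8: 21→39
J4: 39→56
J3: 56→69
J5: 69→81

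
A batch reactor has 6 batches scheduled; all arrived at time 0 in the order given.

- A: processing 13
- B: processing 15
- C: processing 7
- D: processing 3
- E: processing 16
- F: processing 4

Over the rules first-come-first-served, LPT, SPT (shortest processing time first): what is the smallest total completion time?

151

FIFO (arrival order): A B C D E F.
A: 0→13
B: 13→28
C: 28→35
D: 35→38
E: 38→54
F: 54→58
Sum = 13+28+35+38+54+58 = 226.
LPT (decreasing processing time): E B A C F D.
E: 0→16
B: 16→31
A: 31→44
C: 44→51
F: 51→55
D: 55→58
Sum = 16+31+44+51+55+58 = 255.
SPT (increasing processing time): D F C A B E.
D: 0→3
F: 3→7
C: 7→14
A: 14→27
B: 27→42
E: 42→58
Sum = 3+7+14+27+42+58 = 151.
FIFO 226, LPT 255, SPT 151 → minimum 151.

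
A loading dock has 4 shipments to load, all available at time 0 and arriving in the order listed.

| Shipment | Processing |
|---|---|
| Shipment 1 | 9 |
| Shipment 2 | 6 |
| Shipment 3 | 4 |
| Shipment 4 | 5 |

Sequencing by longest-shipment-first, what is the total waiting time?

44

LPT (decreasing processing time): Shipment 1 Shipment 2 Shipment 4 Shipment 3.
Shipment 1: waits 0, runs 0→9
Shipment 2: waits 9, runs 9→15
Shipment 4: waits 15, runs 15→20
Shipment 3: waits 20, runs 20→24
Sum = 0+9+15+20 = 44.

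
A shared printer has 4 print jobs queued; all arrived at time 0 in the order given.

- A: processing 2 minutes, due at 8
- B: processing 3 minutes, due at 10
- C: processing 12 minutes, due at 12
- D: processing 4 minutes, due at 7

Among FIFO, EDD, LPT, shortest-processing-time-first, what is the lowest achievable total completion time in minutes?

FIFO (arrival order): A B C D.
A: 0→2
B: 2→5
C: 5→17
D: 17→21
Sum = 2+5+17+21 = 45.
EDD (increasing due date): D A B C.
D: 0→4
A: 4→6
B: 6→9
C: 9→21
Sum = 4+6+9+21 = 40.
LPT (decreasing processing time): C D B A.
C: 0→12
D: 12→16
B: 16→19
A: 19→21
Sum = 12+16+19+21 = 68.
SPT (increasing processing time): A B D C.
A: 0→2
B: 2→5
D: 5→9
C: 9→21
Sum = 2+5+9+21 = 37.
FIFO 45, EDD 40, LPT 68, SPT 37 → minimum 37.

37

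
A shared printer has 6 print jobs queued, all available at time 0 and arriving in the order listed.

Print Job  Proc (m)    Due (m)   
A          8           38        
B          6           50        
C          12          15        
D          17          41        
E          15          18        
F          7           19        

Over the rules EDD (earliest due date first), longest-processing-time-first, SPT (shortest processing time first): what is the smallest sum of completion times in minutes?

EDD (increasing due date): C E F A D B.
C: 0→12
E: 12→27
F: 27→34
A: 34→42
D: 42→59
B: 59→65
Sum = 12+27+34+42+59+65 = 239.
LPT (decreasing processing time): D E C A F B.
D: 0→17
E: 17→32
C: 32→44
A: 44→52
F: 52→59
B: 59→65
Sum = 17+32+44+52+59+65 = 269.
SPT (increasing processing time): B F A C E D.
B: 0→6
F: 6→13
A: 13→21
C: 21→33
E: 33→48
D: 48→65
Sum = 6+13+21+33+48+65 = 186.
EDD 239, LPT 269, SPT 186 → minimum 186.

186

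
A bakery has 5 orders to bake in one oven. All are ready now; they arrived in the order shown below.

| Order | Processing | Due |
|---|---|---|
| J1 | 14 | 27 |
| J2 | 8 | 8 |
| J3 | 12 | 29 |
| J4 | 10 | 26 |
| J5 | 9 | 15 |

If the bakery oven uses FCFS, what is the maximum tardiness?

38

FIFO (arrival order): J1 J2 J3 J4 J5.
J1: 0→14, due 27, tardiness 0
J2: 14→22, due 8, tardiness 14
J3: 22→34, due 29, tardiness 5
J4: 34→44, due 26, tardiness 18
J5: 44→53, due 15, tardiness 38
Maximum = 38.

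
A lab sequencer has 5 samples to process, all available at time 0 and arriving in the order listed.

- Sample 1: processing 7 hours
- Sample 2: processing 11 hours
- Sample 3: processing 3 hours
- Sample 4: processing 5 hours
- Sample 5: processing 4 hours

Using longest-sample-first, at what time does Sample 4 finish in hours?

23

LPT (decreasing processing time): Sample 2 Sample 1 Sample 4 Sample 5 Sample 3.
Sample 2: 0→11
Sample 1: 11→18
Sample 4: 18→23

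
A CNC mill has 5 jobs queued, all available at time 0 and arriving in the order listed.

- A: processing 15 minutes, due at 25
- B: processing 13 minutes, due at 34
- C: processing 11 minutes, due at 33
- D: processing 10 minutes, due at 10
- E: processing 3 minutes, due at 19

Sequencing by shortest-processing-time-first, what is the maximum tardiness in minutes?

SPT (increasing processing time): E D C B A.
E: 0→3, due 19, tardiness 0
D: 3→13, due 10, tardiness 3
C: 13→24, due 33, tardiness 0
B: 24→37, due 34, tardiness 3
A: 37→52, due 25, tardiness 27
Maximum = 27.

27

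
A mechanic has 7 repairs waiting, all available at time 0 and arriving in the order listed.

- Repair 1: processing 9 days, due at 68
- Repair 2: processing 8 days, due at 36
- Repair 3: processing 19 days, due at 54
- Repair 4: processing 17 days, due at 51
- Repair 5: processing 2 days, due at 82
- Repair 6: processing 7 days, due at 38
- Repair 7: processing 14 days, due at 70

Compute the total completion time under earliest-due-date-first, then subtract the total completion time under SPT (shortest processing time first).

89

EDD (increasing due date): Repair 2 Repair 6 Repair 4 Repair 3 Repair 1 Repair 7 Repair 5.
Repair 2: 0→8
Repair 6: 8→15
Repair 4: 15→32
Repair 3: 32→51
Repair 1: 51→60
Repair 7: 60→74
Repair 5: 74→76
Sum = 8+15+32+51+60+74+76 = 316.
SPT (increasing processing time): Repair 5 Repair 6 Repair 2 Repair 1 Repair 7 Repair 4 Repair 3.
Repair 5: 0→2
Repair 6: 2→9
Repair 2: 9→17
Repair 1: 17→26
Repair 7: 26→40
Repair 4: 40→57
Repair 3: 57→76
Sum = 2+9+17+26+40+57+76 = 227.
Difference = 316 − 227 = 89.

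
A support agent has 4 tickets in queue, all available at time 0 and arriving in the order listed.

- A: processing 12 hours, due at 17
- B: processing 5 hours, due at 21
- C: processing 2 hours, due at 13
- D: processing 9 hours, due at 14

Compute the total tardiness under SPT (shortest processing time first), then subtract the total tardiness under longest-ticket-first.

-14

SPT (increasing processing time): C B D A.
C: 0→2, due 13, tardiness 0
B: 2→7, due 21, tardiness 0
D: 7→16, due 14, tardiness 2
A: 16→28, due 17, tardiness 11
Sum = 0+0+2+11 = 13.
LPT (decreasing processing time): A D B C.
A: 0→12, due 17, tardiness 0
D: 12→21, due 14, tardiness 7
B: 21→26, due 21, tardiness 5
C: 26→28, due 13, tardiness 15
Sum = 0+7+5+15 = 27.
Difference = 13 − 27 = -14.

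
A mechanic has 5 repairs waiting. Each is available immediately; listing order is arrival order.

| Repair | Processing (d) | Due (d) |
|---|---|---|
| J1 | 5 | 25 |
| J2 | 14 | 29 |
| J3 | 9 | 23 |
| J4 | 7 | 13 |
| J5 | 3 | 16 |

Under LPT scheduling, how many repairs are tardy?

3

LPT (decreasing processing time): J2 J3 J4 J1 J5.
J2: 0→14, due 29, tardiness 0
J3: 14→23, due 23, tardiness 0
J4: 23→30, due 13, tardiness 17
J1: 30→35, due 25, tardiness 10
J5: 35→38, due 16, tardiness 22
Late repairs: 3.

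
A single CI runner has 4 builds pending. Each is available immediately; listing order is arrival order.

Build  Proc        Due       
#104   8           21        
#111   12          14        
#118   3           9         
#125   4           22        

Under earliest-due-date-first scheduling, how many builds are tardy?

EDD (increasing due date): #118 #111 #104 #125.
#118: 0→3, due 9, tardiness 0
#111: 3→15, due 14, tardiness 1
#104: 15→23, due 21, tardiness 2
#125: 23→27, due 22, tardiness 5
Late builds: 3.

3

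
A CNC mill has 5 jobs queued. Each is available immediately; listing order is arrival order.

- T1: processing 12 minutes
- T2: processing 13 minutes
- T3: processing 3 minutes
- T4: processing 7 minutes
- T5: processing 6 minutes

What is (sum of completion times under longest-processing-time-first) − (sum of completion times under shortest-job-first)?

52

LPT (decreasing processing time): T2 T1 T4 T5 T3.
T2: 0→13
T1: 13→25
T4: 25→32
T5: 32→38
T3: 38→41
Sum = 13+25+32+38+41 = 149.
SPT (increasing processing time): T3 T5 T4 T1 T2.
T3: 0→3
T5: 3→9
T4: 9→16
T1: 16→28
T2: 28→41
Sum = 3+9+16+28+41 = 97.
Difference = 149 − 97 = 52.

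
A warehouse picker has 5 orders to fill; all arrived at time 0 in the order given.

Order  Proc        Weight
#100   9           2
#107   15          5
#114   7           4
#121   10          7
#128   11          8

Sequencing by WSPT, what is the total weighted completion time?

666

WSPT (decreasing weight/processing-time ratio): #128 #121 #114 #107 #100.
#128: finishes 11, weight 8, w·C = 88
#121: finishes 21, weight 7, w·C = 147
#114: finishes 28, weight 4, w·C = 112
#107: finishes 43, weight 5, w·C = 215
#100: finishes 52, weight 2, w·C = 104
Sum = 88+147+112+215+104 = 666.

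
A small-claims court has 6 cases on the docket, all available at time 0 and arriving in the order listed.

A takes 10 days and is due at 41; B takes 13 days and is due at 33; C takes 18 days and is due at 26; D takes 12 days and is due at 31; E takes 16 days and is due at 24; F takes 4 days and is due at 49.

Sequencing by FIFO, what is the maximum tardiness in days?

45

FIFO (arrival order): A B C D E F.
A: 0→10, due 41, tardiness 0
B: 10→23, due 33, tardiness 0
C: 23→41, due 26, tardiness 15
D: 41→53, due 31, tardiness 22
E: 53→69, due 24, tardiness 45
F: 69→73, due 49, tardiness 24
Maximum = 45.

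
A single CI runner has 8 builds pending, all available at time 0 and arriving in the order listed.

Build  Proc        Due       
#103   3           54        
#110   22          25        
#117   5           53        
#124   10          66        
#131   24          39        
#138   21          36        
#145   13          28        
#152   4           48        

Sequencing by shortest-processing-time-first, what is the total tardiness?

143

SPT (increasing processing time): #103 #152 #117 #124 #145 #138 #110 #131.
#103: 0→3, due 54, tardiness 0
#152: 3→7, due 48, tardiness 0
#117: 7→12, due 53, tardiness 0
#124: 12→22, due 66, tardiness 0
#145: 22→35, due 28, tardiness 7
#138: 35→56, due 36, tardiness 20
#110: 56→78, due 25, tardiness 53
#131: 78→102, due 39, tardiness 63
Sum = 0+0+0+0+7+20+53+63 = 143.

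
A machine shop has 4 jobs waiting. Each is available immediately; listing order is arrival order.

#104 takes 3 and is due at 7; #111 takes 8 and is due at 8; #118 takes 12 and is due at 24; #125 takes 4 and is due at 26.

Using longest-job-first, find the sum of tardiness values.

LPT (decreasing processing time): #118 #111 #125 #104.
#118: 0→12, due 24, tardiness 0
#111: 12→20, due 8, tardiness 12
#125: 20→24, due 26, tardiness 0
#104: 24→27, due 7, tardiness 20
Sum = 0+12+0+20 = 32.

32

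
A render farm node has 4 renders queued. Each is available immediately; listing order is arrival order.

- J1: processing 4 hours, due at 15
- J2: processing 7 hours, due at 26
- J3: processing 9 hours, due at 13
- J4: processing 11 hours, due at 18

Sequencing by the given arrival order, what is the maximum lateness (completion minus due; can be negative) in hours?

13

FIFO (arrival order): J1 J2 J3 J4.
J1: 0→4, due 15, lateness -11
J2: 4→11, due 26, lateness -15
J3: 11→20, due 13, lateness 7
J4: 20→31, due 18, lateness 13
Maximum = 13.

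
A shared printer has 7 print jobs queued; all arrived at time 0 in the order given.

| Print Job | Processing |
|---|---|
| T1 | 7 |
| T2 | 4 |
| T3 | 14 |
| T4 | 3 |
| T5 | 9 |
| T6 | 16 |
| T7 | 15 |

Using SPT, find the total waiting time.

136

SPT (increasing processing time): T4 T2 T1 T5 T3 T7 T6.
T4: waits 0, runs 0→3
T2: waits 3, runs 3→7
T1: waits 7, runs 7→14
T5: waits 14, runs 14→23
T3: waits 23, runs 23→37
T7: waits 37, runs 37→52
T6: waits 52, runs 52→68
Sum = 0+3+7+14+23+37+52 = 136.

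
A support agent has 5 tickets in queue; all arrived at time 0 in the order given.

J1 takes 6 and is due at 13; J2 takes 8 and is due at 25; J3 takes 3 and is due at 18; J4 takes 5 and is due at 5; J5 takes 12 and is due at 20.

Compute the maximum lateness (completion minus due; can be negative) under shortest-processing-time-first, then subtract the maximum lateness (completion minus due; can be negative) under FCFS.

-3

SPT (increasing processing time): J3 J4 J1 J2 J5.
J3: 0→3, due 18, lateness -15
J4: 3→8, due 5, lateness 3
J1: 8→14, due 13, lateness 1
J2: 14→22, due 25, lateness -3
J5: 22→34, due 20, lateness 14
Maximum = 14.
FIFO (arrival order): J1 J2 J3 J4 J5.
J1: 0→6, due 13, lateness -7
J2: 6→14, due 25, lateness -11
J3: 14→17, due 18, lateness -1
J4: 17→22, due 5, lateness 17
J5: 22→34, due 20, lateness 14
Maximum = 17.
Difference = 14 − 17 = -3.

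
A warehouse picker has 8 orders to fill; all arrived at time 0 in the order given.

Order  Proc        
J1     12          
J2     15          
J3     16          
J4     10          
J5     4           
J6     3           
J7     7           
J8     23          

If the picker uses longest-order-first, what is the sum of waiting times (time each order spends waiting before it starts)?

428

LPT (decreasing processing time): J8 J3 J2 J1 J4 J7 J5 J6.
J8: waits 0, runs 0→23
J3: waits 23, runs 23→39
J2: waits 39, runs 39→54
J1: waits 54, runs 54→66
J4: waits 66, runs 66→76
J7: waits 76, runs 76→83
J5: waits 83, runs 83→87
J6: waits 87, runs 87→90
Sum = 0+23+39+54+66+76+83+87 = 428.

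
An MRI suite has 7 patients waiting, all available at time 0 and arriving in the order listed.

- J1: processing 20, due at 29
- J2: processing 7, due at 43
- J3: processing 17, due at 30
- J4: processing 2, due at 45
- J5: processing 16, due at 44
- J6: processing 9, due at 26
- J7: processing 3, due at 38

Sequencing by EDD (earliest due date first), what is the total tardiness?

EDD (increasing due date): J6 J1 J3 J7 J2 J5 J4.
J6: 0→9, due 26, tardiness 0
J1: 9→29, due 29, tardiness 0
J3: 29→46, due 30, tardiness 16
J7: 46→49, due 38, tardiness 11
J2: 49→56, due 43, tardiness 13
J5: 56→72, due 44, tardiness 28
J4: 72→74, due 45, tardiness 29
Sum = 0+0+16+11+13+28+29 = 97.

97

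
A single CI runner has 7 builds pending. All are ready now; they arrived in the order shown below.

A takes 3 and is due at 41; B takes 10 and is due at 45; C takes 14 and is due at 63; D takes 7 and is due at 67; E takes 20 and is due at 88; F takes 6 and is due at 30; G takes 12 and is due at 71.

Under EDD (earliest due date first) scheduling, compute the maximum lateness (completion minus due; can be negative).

EDD (increasing due date): F A B C D G E.
F: 0→6, due 30, lateness -24
A: 6→9, due 41, lateness -32
B: 9→19, due 45, lateness -26
C: 19→33, due 63, lateness -30
D: 33→40, due 67, lateness -27
G: 40→52, due 71, lateness -19
E: 52→72, due 88, lateness -16
Maximum = -16.

-16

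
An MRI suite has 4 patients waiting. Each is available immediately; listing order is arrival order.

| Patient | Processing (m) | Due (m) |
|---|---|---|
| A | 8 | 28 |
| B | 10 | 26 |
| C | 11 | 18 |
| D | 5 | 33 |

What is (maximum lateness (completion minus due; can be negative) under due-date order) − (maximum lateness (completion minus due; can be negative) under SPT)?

-15

EDD (increasing due date): C B A D.
C: 0→11, due 18, lateness -7
B: 11→21, due 26, lateness -5
A: 21→29, due 28, lateness 1
D: 29→34, due 33, lateness 1
Maximum = 1.
SPT (increasing processing time): D A B C.
D: 0→5, due 33, lateness -28
A: 5→13, due 28, lateness -15
B: 13→23, due 26, lateness -3
C: 23→34, due 18, lateness 16
Maximum = 16.
Difference = 1 − 16 = -15.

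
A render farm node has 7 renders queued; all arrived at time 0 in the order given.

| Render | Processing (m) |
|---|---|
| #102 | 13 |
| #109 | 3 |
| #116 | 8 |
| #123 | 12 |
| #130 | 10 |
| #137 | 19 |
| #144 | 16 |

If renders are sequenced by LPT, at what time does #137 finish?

LPT (decreasing processing time): #137 #144 #102 #123 #130 #116 #109.
#137: 0→19

19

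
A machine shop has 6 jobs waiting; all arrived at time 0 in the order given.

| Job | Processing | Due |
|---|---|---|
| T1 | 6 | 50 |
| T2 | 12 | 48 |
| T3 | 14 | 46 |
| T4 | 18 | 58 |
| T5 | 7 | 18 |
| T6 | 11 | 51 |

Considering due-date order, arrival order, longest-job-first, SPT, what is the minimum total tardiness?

10

EDD (increasing due date): T5 T3 T2 T1 T6 T4.
T5: 0→7, due 18, tardiness 0
T3: 7→21, due 46, tardiness 0
T2: 21→33, due 48, tardiness 0
T1: 33→39, due 50, tardiness 0
T6: 39→50, due 51, tardiness 0
T4: 50→68, due 58, tardiness 10
Sum = 0+0+0+0+0+10 = 10.
FIFO (arrival order): T1 T2 T3 T4 T5 T6.
T1: 0→6, due 50, tardiness 0
T2: 6→18, due 48, tardiness 0
T3: 18→32, due 46, tardiness 0
T4: 32→50, due 58, tardiness 0
T5: 50→57, due 18, tardiness 39
T6: 57→68, due 51, tardiness 17
Sum = 0+0+0+0+39+17 = 56.
LPT (decreasing processing time): T4 T3 T2 T6 T5 T1.
T4: 0→18, due 58, tardiness 0
T3: 18→32, due 46, tardiness 0
T2: 32→44, due 48, tardiness 0
T6: 44→55, due 51, tardiness 4
T5: 55→62, due 18, tardiness 44
T1: 62→68, due 50, tardiness 18
Sum = 0+0+0+4+44+18 = 66.
SPT (increasing processing time): T1 T5 T6 T2 T3 T4.
T1: 0→6, due 50, tardiness 0
T5: 6→13, due 18, tardiness 0
T6: 13→24, due 51, tardiness 0
T2: 24→36, due 48, tardiness 0
T3: 36→50, due 46, tardiness 4
T4: 50→68, due 58, tardiness 10
Sum = 0+0+0+0+4+10 = 14.
EDD 10, FIFO 56, LPT 66, SPT 14 → minimum 10.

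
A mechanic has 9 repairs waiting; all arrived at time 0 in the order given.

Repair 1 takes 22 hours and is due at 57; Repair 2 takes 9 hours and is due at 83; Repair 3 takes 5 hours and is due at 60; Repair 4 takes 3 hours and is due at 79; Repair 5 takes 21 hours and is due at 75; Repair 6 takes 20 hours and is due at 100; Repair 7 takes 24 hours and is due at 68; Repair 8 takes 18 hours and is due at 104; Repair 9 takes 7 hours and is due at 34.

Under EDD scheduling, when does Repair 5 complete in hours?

79

EDD (increasing due date): Repair 9 Repair 1 Repair 3 Repair 7 Repair 5 Repair 4 Repair 2 Repair 6 Repair 8.
Repair 9: 0→7
Repair 1: 7→29
Repair 3: 29→34
Repair 7: 34→58
Repair 5: 58→79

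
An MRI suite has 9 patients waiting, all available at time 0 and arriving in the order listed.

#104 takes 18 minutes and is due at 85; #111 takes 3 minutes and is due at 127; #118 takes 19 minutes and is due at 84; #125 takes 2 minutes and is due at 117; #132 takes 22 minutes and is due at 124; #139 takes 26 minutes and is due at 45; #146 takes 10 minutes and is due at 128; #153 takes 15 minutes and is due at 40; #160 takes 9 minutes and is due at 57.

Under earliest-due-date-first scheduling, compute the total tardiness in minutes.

2

EDD (increasing due date): #153 #139 #160 #118 #104 #125 #132 #111 #146.
#153: 0→15, due 40, tardiness 0
#139: 15→41, due 45, tardiness 0
#160: 41→50, due 57, tardiness 0
#118: 50→69, due 84, tardiness 0
#104: 69→87, due 85, tardiness 2
#125: 87→89, due 117, tardiness 0
#132: 89→111, due 124, tardiness 0
#111: 111→114, due 127, tardiness 0
#146: 114→124, due 128, tardiness 0
Sum = 0+0+0+0+2+0+0+0+0 = 2.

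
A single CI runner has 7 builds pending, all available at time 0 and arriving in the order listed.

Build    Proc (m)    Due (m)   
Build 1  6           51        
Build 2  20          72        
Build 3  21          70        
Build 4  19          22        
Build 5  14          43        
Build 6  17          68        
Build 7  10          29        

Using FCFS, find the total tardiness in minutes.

FIFO (arrival order): Build 1 Build 2 Build 3 Build 4 Build 5 Build 6 Build 7.
Build 1: 0→6, due 51, tardiness 0
Build 2: 6→26, due 72, tardiness 0
Build 3: 26→47, due 70, tardiness 0
Build 4: 47→66, due 22, tardiness 44
Build 5: 66→80, due 43, tardiness 37
Build 6: 80→97, due 68, tardiness 29
Build 7: 97→107, due 29, tardiness 78
Sum = 0+0+0+44+37+29+78 = 188.

188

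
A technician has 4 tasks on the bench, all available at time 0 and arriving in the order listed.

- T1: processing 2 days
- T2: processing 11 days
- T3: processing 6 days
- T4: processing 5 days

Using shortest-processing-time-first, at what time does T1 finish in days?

SPT (increasing processing time): T1 T4 T3 T2.
T1: 0→2

2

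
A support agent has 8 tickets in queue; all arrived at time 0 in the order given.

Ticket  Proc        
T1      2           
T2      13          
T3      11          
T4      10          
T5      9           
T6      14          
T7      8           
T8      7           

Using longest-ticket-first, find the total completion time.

395

LPT (decreasing processing time): T6 T2 T3 T4 T5 T7 T8 T1.
T6: 0→14
T2: 14→27
T3: 27→38
T4: 38→48
T5: 48→57
T7: 57→65
T8: 65→72
T1: 72→74
Sum = 14+27+38+48+57+65+72+74 = 395.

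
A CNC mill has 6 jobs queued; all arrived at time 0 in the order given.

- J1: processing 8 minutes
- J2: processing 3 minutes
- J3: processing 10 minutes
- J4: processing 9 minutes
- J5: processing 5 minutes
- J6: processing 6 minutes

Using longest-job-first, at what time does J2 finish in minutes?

LPT (decreasing processing time): J3 J4 J1 J6 J5 J2.
J3: 0→10
J4: 10→19
J1: 19→27
J6: 27→33
J5: 33→38
J2: 38→41

41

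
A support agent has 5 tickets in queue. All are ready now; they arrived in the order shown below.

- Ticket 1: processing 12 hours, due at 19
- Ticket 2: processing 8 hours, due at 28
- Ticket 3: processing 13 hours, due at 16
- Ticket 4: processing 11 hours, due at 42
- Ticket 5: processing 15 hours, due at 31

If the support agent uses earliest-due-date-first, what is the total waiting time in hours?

EDD (increasing due date): Ticket 3 Ticket 1 Ticket 2 Ticket 5 Ticket 4.
Ticket 3: waits 0, runs 0→13
Ticket 1: waits 13, runs 13→25
Ticket 2: waits 25, runs 25→33
Ticket 5: waits 33, runs 33→48
Ticket 4: waits 48, runs 48→59
Sum = 0+13+25+33+48 = 119.

119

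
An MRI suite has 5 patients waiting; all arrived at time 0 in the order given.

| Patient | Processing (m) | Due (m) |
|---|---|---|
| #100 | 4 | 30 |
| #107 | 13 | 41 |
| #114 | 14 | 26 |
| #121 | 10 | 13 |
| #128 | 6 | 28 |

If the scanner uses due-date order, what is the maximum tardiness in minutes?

EDD (increasing due date): #121 #114 #128 #100 #107.
#121: 0→10, due 13, tardiness 0
#114: 10→24, due 26, tardiness 0
#128: 24→30, due 28, tardiness 2
#100: 30→34, due 30, tardiness 4
#107: 34→47, due 41, tardiness 6
Maximum = 6.

6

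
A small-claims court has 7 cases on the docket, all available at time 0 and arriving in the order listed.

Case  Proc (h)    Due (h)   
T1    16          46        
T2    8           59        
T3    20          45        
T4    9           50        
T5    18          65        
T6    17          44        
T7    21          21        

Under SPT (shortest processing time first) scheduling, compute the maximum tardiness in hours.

88

SPT (increasing processing time): T2 T4 T1 T6 T5 T3 T7.
T2: 0→8, due 59, tardiness 0
T4: 8→17, due 50, tardiness 0
T1: 17→33, due 46, tardiness 0
T6: 33→50, due 44, tardiness 6
T5: 50→68, due 65, tardiness 3
T3: 68→88, due 45, tardiness 43
T7: 88→109, due 21, tardiness 88
Maximum = 88.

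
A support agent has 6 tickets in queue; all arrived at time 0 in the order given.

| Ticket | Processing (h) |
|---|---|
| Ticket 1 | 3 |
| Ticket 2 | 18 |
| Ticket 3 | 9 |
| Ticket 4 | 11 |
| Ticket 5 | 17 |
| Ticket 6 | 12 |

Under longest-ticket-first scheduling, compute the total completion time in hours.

LPT (decreasing processing time): Ticket 2 Ticket 5 Ticket 6 Ticket 4 Ticket 3 Ticket 1.
Ticket 2: 0→18
Ticket 5: 18→35
Ticket 6: 35→47
Ticket 4: 47→58
Ticket 3: 58→67
Ticket 1: 67→70
Sum = 18+35+47+58+67+70 = 295.

295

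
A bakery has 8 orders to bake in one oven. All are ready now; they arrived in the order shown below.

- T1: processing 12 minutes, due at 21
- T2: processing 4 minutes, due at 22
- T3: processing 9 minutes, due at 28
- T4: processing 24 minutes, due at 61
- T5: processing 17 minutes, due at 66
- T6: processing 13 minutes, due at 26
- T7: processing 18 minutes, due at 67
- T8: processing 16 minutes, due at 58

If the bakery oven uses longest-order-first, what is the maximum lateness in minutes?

91

LPT (decreasing processing time): T4 T7 T5 T8 T6 T1 T3 T2.
T4: 0→24, due 61, lateness -37
T7: 24→42, due 67, lateness -25
T5: 42→59, due 66, lateness -7
T8: 59→75, due 58, lateness 17
T6: 75→88, due 26, lateness 62
T1: 88→100, due 21, lateness 79
T3: 100→109, due 28, lateness 81
T2: 109→113, due 22, lateness 91
Maximum = 91.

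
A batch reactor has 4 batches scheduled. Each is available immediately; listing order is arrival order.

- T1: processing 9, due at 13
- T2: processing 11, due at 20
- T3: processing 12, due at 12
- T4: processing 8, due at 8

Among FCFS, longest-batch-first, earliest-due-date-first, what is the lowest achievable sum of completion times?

FIFO (arrival order): T1 T2 T3 T4.
T1: 0→9
T2: 9→20
T3: 20→32
T4: 32→40
Sum = 9+20+32+40 = 101.
LPT (decreasing processing time): T3 T2 T1 T4.
T3: 0→12
T2: 12→23
T1: 23→32
T4: 32→40
Sum = 12+23+32+40 = 107.
EDD (increasing due date): T4 T3 T1 T2.
T4: 0→8
T3: 8→20
T1: 20→29
T2: 29→40
Sum = 8+20+29+40 = 97.
FIFO 101, LPT 107, EDD 97 → minimum 97.

97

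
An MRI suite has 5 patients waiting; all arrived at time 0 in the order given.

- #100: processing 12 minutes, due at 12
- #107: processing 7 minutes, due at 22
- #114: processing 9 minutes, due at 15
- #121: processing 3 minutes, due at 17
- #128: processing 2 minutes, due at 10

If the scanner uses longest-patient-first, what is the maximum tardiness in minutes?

23

LPT (decreasing processing time): #100 #114 #107 #121 #128.
#100: 0→12, due 12, tardiness 0
#114: 12→21, due 15, tardiness 6
#107: 21→28, due 22, tardiness 6
#121: 28→31, due 17, tardiness 14
#128: 31→33, due 10, tardiness 23
Maximum = 23.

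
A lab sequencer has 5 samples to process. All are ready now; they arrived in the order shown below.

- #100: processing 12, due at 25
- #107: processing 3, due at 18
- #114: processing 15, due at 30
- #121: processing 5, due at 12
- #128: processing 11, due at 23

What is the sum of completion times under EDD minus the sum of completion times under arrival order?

-29

EDD (increasing due date): #121 #107 #128 #100 #114.
#121: 0→5
#107: 5→8
#128: 8→19
#100: 19→31
#114: 31→46
Sum = 5+8+19+31+46 = 109.
FIFO (arrival order): #100 #107 #114 #121 #128.
#100: 0→12
#107: 12→15
#114: 15→30
#121: 30→35
#128: 35→46
Sum = 12+15+30+35+46 = 138.
Difference = 109 − 138 = -29.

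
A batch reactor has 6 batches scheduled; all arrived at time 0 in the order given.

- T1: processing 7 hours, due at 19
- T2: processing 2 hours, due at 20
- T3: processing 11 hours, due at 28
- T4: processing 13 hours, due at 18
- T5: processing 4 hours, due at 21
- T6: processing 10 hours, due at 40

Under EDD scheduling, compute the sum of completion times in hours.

EDD (increasing due date): T4 T1 T2 T5 T3 T6.
T4: 0→13
T1: 13→20
T2: 20→22
T5: 22→26
T3: 26→37
T6: 37→47
Sum = 13+20+22+26+37+47 = 165.

165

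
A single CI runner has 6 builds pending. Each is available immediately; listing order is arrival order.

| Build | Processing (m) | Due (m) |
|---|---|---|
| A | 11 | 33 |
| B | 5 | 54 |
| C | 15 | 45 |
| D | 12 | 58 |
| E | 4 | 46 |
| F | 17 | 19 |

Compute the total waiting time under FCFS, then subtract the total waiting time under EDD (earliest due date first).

-39

FIFO (arrival order): A B C D E F.
A: waits 0, runs 0→11
B: waits 11, runs 11→16
C: waits 16, runs 16→31
D: waits 31, runs 31→43
E: waits 43, runs 43→47
F: waits 47, runs 47→64
Sum = 0+11+16+31+43+47 = 148.
EDD (increasing due date): F A C E B D.
F: waits 0, runs 0→17
A: waits 17, runs 17→28
C: waits 28, runs 28→43
E: waits 43, runs 43→47
B: waits 47, runs 47→52
D: waits 52, runs 52→64
Sum = 0+17+28+43+47+52 = 187.
Difference = 148 − 187 = -39.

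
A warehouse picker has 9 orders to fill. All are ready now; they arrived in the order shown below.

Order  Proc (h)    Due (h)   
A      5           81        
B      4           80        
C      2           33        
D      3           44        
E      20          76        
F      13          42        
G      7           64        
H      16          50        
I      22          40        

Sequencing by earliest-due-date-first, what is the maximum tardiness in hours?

11

EDD (increasing due date): C I F D H G E B A.
C: 0→2, due 33, tardiness 0
I: 2→24, due 40, tardiness 0
F: 24→37, due 42, tardiness 0
D: 37→40, due 44, tardiness 0
H: 40→56, due 50, tardiness 6
G: 56→63, due 64, tardiness 0
E: 63→83, due 76, tardiness 7
B: 83→87, due 80, tardiness 7
A: 87→92, due 81, tardiness 11
Maximum = 11.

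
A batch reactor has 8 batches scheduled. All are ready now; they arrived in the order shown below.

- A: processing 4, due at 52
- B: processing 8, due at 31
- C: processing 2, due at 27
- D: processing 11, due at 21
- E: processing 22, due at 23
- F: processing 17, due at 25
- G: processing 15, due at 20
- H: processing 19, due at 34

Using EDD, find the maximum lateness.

60

EDD (increasing due date): G D E F C B H A.
G: 0→15, due 20, lateness -5
D: 15→26, due 21, lateness 5
E: 26→48, due 23, lateness 25
F: 48→65, due 25, lateness 40
C: 65→67, due 27, lateness 40
B: 67→75, due 31, lateness 44
H: 75→94, due 34, lateness 60
A: 94→98, due 52, lateness 46
Maximum = 60.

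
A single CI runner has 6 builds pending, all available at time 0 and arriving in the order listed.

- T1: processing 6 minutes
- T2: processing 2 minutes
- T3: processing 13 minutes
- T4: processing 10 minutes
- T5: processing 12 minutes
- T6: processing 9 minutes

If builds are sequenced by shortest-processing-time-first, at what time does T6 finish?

17

SPT (increasing processing time): T2 T1 T6 T4 T5 T3.
T2: 0→2
T1: 2→8
T6: 8→17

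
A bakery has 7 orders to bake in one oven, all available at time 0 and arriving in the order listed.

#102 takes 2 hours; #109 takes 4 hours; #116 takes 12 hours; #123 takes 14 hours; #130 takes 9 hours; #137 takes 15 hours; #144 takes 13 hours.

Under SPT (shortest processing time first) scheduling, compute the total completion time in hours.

213

SPT (increasing processing time): #102 #109 #130 #116 #144 #123 #137.
#102: 0→2
#109: 2→6
#130: 6→15
#116: 15→27
#144: 27→40
#123: 40→54
#137: 54→69
Sum = 2+6+15+27+40+54+69 = 213.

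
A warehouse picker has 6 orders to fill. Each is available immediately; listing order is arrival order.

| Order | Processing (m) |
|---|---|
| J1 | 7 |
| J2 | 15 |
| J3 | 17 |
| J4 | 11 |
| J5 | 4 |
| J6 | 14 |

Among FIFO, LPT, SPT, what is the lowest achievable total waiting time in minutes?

FIFO (arrival order): J1 J2 J3 J4 J5 J6.
J1: waits 0, runs 0→7
J2: waits 7, runs 7→22
J3: waits 22, runs 22→39
J4: waits 39, runs 39→50
J5: waits 50, runs 50→54
J6: waits 54, runs 54→68
Sum = 0+7+22+39+50+54 = 172.
LPT (decreasing processing time): J3 J2 J6 J4 J1 J5.
J3: waits 0, runs 0→17
J2: waits 17, runs 17→32
J6: waits 32, runs 32→46
J4: waits 46, runs 46→57
J1: waits 57, runs 57→64
J5: waits 64, runs 64→68
Sum = 0+17+32+46+57+64 = 216.
SPT (increasing processing time): J5 J1 J4 J6 J2 J3.
J5: waits 0, runs 0→4
J1: waits 4, runs 4→11
J4: waits 11, runs 11→22
J6: waits 22, runs 22→36
J2: waits 36, runs 36→51
J3: waits 51, runs 51→68
Sum = 0+4+11+22+36+51 = 124.
FIFO 172, LPT 216, SPT 124 → minimum 124.

124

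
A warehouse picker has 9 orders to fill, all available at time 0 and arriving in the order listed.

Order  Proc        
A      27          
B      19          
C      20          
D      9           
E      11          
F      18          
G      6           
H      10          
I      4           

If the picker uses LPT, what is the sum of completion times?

LPT (decreasing processing time): A C B F E H D G I.
A: 0→27
C: 27→47
B: 47→66
F: 66→84
E: 84→95
H: 95→105
D: 105→114
G: 114→120
I: 120→124
Sum = 27+47+66+84+95+105+114+120+124 = 782.

782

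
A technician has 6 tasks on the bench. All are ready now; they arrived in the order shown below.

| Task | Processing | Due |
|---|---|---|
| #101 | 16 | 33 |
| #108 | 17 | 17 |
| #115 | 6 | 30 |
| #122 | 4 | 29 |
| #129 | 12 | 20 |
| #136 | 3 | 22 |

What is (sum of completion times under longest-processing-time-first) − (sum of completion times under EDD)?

45

LPT (decreasing processing time): #108 #101 #129 #115 #122 #136.
#108: 0→17
#101: 17→33
#129: 33→45
#115: 45→51
#122: 51→55
#136: 55→58
Sum = 17+33+45+51+55+58 = 259.
EDD (increasing due date): #108 #129 #136 #122 #115 #101.
#108: 0→17
#129: 17→29
#136: 29→32
#122: 32→36
#115: 36→42
#101: 42→58
Sum = 17+29+32+36+42+58 = 214.
Difference = 259 − 214 = 45.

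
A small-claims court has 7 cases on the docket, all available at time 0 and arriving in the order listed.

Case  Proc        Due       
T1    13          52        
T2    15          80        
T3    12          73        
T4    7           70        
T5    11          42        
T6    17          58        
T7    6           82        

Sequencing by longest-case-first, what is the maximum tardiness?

26

LPT (decreasing processing time): T6 T2 T1 T3 T5 T4 T7.
T6: 0→17, due 58, tardiness 0
T2: 17→32, due 80, tardiness 0
T1: 32→45, due 52, tardiness 0
T3: 45→57, due 73, tardiness 0
T5: 57→68, due 42, tardiness 26
T4: 68→75, due 70, tardiness 5
T7: 75→81, due 82, tardiness 0
Maximum = 26.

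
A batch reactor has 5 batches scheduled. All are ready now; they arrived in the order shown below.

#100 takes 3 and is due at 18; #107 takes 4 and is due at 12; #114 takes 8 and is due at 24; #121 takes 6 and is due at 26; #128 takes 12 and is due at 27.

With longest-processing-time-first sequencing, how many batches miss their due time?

LPT (decreasing processing time): #128 #114 #121 #107 #100.
#128: 0→12, due 27, tardiness 0
#114: 12→20, due 24, tardiness 0
#121: 20→26, due 26, tardiness 0
#107: 26→30, due 12, tardiness 18
#100: 30→33, due 18, tardiness 15
Late batches: 2.

2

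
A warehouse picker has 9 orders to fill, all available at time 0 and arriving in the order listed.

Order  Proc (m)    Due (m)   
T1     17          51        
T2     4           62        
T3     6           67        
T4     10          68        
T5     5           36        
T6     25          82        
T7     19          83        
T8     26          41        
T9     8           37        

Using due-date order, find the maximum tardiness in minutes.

EDD (increasing due date): T5 T9 T8 T1 T2 T3 T4 T6 T7.
T5: 0→5, due 36, tardiness 0
T9: 5→13, due 37, tardiness 0
T8: 13→39, due 41, tardiness 0
T1: 39→56, due 51, tardiness 5
T2: 56→60, due 62, tardiness 0
T3: 60→66, due 67, tardiness 0
T4: 66→76, due 68, tardiness 8
T6: 76→101, due 82, tardiness 19
T7: 101→120, due 83, tardiness 37
Maximum = 37.

37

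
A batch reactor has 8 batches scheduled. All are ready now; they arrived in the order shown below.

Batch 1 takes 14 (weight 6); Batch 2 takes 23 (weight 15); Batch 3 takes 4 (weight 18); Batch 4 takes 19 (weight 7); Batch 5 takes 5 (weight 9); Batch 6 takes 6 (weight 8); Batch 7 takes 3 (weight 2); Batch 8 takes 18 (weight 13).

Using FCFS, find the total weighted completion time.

4294

FIFO (arrival order): Batch 1 Batch 2 Batch 3 Batch 4 Batch 5 Batch 6 Batch 7 Batch 8.
Batch 1: finishes 14, weight 6, w·C = 84
Batch 2: finishes 37, weight 15, w·C = 555
Batch 3: finishes 41, weight 18, w·C = 738
Batch 4: finishes 60, weight 7, w·C = 420
Batch 5: finishes 65, weight 9, w·C = 585
Batch 6: finishes 71, weight 8, w·C = 568
Batch 7: finishes 74, weight 2, w·C = 148
Batch 8: finishes 92, weight 13, w·C = 1196
Sum = 84+555+738+420+585+568+148+1196 = 4294.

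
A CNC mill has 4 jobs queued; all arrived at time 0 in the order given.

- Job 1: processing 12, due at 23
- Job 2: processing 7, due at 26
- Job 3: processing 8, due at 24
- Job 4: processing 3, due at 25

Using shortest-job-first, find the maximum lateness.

7

SPT (increasing processing time): Job 4 Job 2 Job 3 Job 1.
Job 4: 0→3, due 25, lateness -22
Job 2: 3→10, due 26, lateness -16
Job 3: 10→18, due 24, lateness -6
Job 1: 18→30, due 23, lateness 7
Maximum = 7.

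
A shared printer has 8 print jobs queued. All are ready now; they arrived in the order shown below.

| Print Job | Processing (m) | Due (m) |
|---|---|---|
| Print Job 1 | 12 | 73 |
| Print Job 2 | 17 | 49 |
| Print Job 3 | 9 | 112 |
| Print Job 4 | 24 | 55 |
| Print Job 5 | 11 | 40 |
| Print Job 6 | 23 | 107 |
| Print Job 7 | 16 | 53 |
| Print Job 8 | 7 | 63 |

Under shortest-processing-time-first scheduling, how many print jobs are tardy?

3

SPT (increasing processing time): Print Job 8 Print Job 3 Print Job 5 Print Job 1 Print Job 7 Print Job 2 Print Job 6 Print Job 4.
Print Job 8: 0→7, due 63, tardiness 0
Print Job 3: 7→16, due 112, tardiness 0
Print Job 5: 16→27, due 40, tardiness 0
Print Job 1: 27→39, due 73, tardiness 0
Print Job 7: 39→55, due 53, tardiness 2
Print Job 2: 55→72, due 49, tardiness 23
Print Job 6: 72→95, due 107, tardiness 0
Print Job 4: 95→119, due 55, tardiness 64
Late print jobs: 3.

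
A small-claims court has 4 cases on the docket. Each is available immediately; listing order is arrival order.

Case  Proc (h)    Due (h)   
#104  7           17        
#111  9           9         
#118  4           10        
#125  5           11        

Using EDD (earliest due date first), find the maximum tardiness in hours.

8

EDD (increasing due date): #111 #118 #125 #104.
#111: 0→9, due 9, tardiness 0
#118: 9→13, due 10, tardiness 3
#125: 13→18, due 11, tardiness 7
#104: 18→25, due 17, tardiness 8
Maximum = 8.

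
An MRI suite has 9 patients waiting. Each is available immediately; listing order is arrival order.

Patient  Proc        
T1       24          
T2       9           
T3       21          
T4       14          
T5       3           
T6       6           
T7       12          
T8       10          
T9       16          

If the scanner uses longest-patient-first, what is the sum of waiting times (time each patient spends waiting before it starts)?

LPT (decreasing processing time): T1 T3 T9 T4 T7 T8 T2 T6 T5.
T1: waits 0, runs 0→24
T3: waits 24, runs 24→45
T9: waits 45, runs 45→61
T4: waits 61, runs 61→75
T7: waits 75, runs 75→87
T8: waits 87, runs 87→97
T2: waits 97, runs 97→106
T6: waits 106, runs 106→112
T5: waits 112, runs 112→115
Sum = 0+24+45+61+75+87+97+106+112 = 607.

607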